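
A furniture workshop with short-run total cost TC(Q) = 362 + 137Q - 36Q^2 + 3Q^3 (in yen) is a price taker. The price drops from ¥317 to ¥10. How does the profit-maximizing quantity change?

Output falls from 10 to 0 (the firm shuts down)

AVC = 137 - 36Q + 3Q^2, minimized at Q = 6 where min AVC = ¥29. MC = 137 - 72Q + 9Q^2.
At P = ¥317 ≥ min AVC, set P = MC on the rising branch: Q = 10.
At P = ¥10 < min AVC = ¥29, price no longer covers variable cost at any output, so the firm shuts down: Q = 0.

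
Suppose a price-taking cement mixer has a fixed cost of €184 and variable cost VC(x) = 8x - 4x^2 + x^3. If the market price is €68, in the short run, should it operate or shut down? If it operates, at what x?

Produce at x = 6

Variable cost is VC = 8x - 4x^2 + x^3, so AVC = VC/x = 8 - 4x + x^2 and MC = dTC/dx = 8 - 8x + 3x^2.
AVC is minimized where dAVC/dx = -4 + 2x = 0, at x = 2; min AVC = 8 - 4·2 + 2^2 = €4.
Since P = €68 ≥ min AVC = €4, price covers variable cost and the firm should produce.
P = MC gives -60 - 8x + 3x^2 = 0, with roots -10/3 and 6. Take the larger (rising MC): x* = 6.
Check: AVC at x = 6 is €20 ≤ P, so revenue covers variable cost.
Profit = P·x − TC = 68·6 − 304 = €104.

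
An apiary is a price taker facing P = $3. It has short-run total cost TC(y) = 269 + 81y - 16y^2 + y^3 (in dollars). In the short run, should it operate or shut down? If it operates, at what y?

Variable cost is VC = 81y - 16y^2 + y^3, so AVC = VC/y = 81 - 16y + y^2 and MC = dTC/dy = 81 - 32y + 3y^2.
AVC hits its minimum where MC = AVC, at y = 8, giving min AVC = 81 - 16·8 + 8^2 = $17.
P = $3 lies below min AVC = $17; no output level covers variable cost.
Shutting down limits the loss to fixed cost, $269.

Shut down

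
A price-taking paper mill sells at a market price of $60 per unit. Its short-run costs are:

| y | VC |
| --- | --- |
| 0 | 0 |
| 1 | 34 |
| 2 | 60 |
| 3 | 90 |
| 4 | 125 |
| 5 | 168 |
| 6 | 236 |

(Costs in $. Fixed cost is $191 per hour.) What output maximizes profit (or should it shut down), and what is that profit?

Tabulate TR − TC: y=0: -191; y=1: -165; y=2: -131; y=3: -101; y=4: -76; y=5: -59; y=6: -67.
Profit is maximized at y = 5. AVC there is 168/5 = $33.60 ≤ P, so producing beats shutting down (which would give -$191).

y = 5; profit = -$59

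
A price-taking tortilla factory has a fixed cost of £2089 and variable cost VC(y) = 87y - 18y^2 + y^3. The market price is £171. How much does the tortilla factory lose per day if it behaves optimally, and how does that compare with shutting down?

AVC = 87 - 18y + y^2 has its minimum £6 at y = 9; price £171 clears that bar, so the firm operates.
MC = 87 - 36y + 3y^2. Setting P = MC and taking the root on the rising branch gives y* = 14.
TR = 171·14 = 2394. TC = 2089 + 434 = 2523. Profit = 2394 − 2523 = -£129.
That loss of £129 beats the £2089 the firm would lose by shutting down; producing recovers £1960 of fixed cost.

Profit = -£129 at y = 14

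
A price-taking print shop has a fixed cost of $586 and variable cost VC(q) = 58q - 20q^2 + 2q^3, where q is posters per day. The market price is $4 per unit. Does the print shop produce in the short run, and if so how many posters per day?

Strip out fixed cost: VC = 58q - 20q^2 + 2q^3. Then AVC = 58 - 20q + 2q^2 and MC = 58 - 40q + 6q^2.
The AVC parabola has its vertex at q = 20/4 = 5, where AVC = 58 - 20·5 + 2·5^2 = $8.
Since P = $4 < min AVC = $8, price fails to cover variable cost at any output.
The firm minimizes its loss by shutting down and losing only its fixed cost of $586.

Shut down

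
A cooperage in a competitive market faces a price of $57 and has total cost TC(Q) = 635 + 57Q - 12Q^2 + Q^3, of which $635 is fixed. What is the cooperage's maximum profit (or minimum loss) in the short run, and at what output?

Profit = -$379 at Q = 8

AVC = 57 - 12Q + Q^2 has its minimum $21 at Q = 6; price $57 clears that bar, so the firm operates.
With MC = 57 - 24Q + 3Q^2, P = MC on the upward-sloping part at Q* = 8.
TR = 57·8 = 456. TC = 635 + 200 = 835. Profit = 456 − 835 = -$379.
By producing, the firm covers all variable cost plus $256 of fixed cost; shutting down would lose the full $635.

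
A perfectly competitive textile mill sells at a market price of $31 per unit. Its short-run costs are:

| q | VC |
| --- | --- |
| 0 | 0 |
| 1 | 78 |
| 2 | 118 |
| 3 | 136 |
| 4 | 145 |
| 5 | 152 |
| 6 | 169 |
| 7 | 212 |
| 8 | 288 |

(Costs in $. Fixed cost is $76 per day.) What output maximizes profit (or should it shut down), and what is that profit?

q = 6; profit = -$59

Compute π = P·q − TC at each output: q=0: -76; q=1: -123; q=2: -132; q=3: -119; q=4: -97; q=5: -73; q=6: -59; q=7: -71; q=8: -116.
Profit is maximized at q = 6. AVC there is 169/6 = $28.17 ≤ P, so producing beats shutting down (which would give -$76).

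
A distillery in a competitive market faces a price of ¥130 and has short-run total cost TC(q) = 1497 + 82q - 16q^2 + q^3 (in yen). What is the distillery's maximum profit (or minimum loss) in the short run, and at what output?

Profit = -¥345 at q = 12

AVC = 82 - 16q + q^2 has its minimum ¥18 at q = 8; price ¥130 clears that bar, so the firm operates.
MC = 82 - 32q + 3q^2. Setting P = MC and taking the root on the rising branch gives q* = 12.
TR = 130·12 = 1560. TC = 1497 + 408 = 1905. Profit = 1560 − 1905 = -¥345.
By producing, the firm covers all variable cost plus ¥1152 of fixed cost; shutting down would lose the full ¥1497.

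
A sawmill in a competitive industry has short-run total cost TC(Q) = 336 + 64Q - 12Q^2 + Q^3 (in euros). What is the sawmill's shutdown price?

€28 per unit

Short-run supply begins at min AVC. From VC = 64Q - 12Q^2 + Q^3, AVC = 64 - 12Q + Q^2.
dAVC/dQ = -12 + 2Q = 0 gives Q = 6. min AVC = 64 - 12·6 + 6^2 = 28.
For P < €28 the firm produces nothing.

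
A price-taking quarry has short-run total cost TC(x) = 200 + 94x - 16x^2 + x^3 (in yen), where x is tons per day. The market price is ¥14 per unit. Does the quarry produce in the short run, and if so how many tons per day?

Shut down

From TC, MC = TC'(x) = 94 - 32x + 3x^2 and AVC = VC/x = 94 - 16x + x^2.
AVC is minimized where dAVC/dx = -16 + 2x = 0, at x = 8; min AVC = 94 - 16·8 + 8^2 = ¥30.
Since P = ¥14 < min AVC = ¥30, price fails to cover variable cost at any output.
The firm minimizes its loss by shutting down and losing only its fixed cost of ¥200.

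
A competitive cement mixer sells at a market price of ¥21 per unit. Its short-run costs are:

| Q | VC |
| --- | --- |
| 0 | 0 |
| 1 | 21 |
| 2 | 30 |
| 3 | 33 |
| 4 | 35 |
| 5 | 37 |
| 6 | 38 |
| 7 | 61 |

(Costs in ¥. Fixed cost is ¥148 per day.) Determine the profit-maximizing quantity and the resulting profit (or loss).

Compute π = P·Q − TC at each output: Q=0: -148; Q=1: -148; Q=2: -136; Q=3: -118; Q=4: -99; Q=5: -80; Q=6: -60; Q=7: -62.
Profit is maximized at Q = 6. AVC there is 38/6 = ¥6.33 ≤ P, so producing beats shutting down (which would give -¥148).

Q = 6; profit = -¥60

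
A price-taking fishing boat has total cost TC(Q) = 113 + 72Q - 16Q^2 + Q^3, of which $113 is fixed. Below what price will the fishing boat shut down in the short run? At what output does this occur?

$8 per unit, at Q = 8

Short-run supply begins at min AVC. From VC = 72Q - 16Q^2 + Q^3, AVC = 72 - 16Q + Q^2.
dAVC/dQ = -16 + 2Q = 0 gives Q = 8. min AVC = 72 - 16·8 + 8^2 = 8.
The firm shuts down for any P below $8.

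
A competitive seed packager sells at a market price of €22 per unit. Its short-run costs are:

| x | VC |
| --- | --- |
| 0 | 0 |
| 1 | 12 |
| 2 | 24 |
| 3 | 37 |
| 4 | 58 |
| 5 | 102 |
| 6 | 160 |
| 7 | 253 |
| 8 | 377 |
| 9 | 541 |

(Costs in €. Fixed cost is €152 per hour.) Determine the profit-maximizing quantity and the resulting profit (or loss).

x = 4; profit = -€122

Profit at each row (π = 22x − TC): x=0: -152; x=1: -142; x=2: -132; x=3: -123; x=4: -122; x=5: -144; x=6: -180; x=7: -251; x=8: -353; x=9: -495.
Profit is maximized at x = 4. AVC there is 58/4 = €14.50 ≤ P, so producing beats shutting down (which would give -€152).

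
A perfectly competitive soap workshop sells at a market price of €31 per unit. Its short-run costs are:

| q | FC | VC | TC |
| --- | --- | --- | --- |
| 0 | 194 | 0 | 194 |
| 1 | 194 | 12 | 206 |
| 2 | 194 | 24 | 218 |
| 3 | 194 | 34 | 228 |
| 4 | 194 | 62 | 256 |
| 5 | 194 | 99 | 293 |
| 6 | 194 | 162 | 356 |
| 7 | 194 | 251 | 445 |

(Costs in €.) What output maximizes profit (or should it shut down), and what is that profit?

q = 4; profit = -€132

Tabulate TR − TC: q=0: -194; q=1: -175; q=2: -156; q=3: -135; q=4: -132; q=5: -138; q=6: -170; q=7: -228.
Profit is maximized at q = 4. AVC there is 62/4 = €15.50 ≤ P, so producing beats shutting down (which would give -€194).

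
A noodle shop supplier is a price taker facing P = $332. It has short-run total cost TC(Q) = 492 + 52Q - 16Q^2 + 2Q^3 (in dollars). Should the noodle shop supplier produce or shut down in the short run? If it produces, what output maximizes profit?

Variable cost is VC = 52Q - 16Q^2 + 2Q^3, so AVC = VC/Q = 52 - 16Q + 2Q^2 and MC = dTC/dQ = 52 - 32Q + 6Q^2.
AVC is minimized where dAVC/dQ = -16 + 4Q = 0, at Q = 4; min AVC = 52 - 16·4 + 2·4^2 = $20.
Because $332 ≥ $20, revenue can cover variable cost; the firm operates.
P = MC gives -280 - 32Q + 6Q^2 = 0, with roots -14/3 and 10. Take the larger (rising MC): Q* = 10.
Check: AVC at Q = 10 is $92 ≤ P, so revenue covers variable cost.
Profit = P·Q − TC = 332·10 − 1412 = $1908.

Produce at Q = 10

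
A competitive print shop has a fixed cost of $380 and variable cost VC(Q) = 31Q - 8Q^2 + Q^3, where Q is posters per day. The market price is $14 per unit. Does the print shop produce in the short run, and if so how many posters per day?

Shut down

From TC, MC = TC'(Q) = 31 - 16Q + 3Q^2 and AVC = VC/Q = 31 - 8Q + Q^2.
AVC is minimized where dAVC/dQ = -8 + 2Q = 0, at Q = 4; min AVC = 31 - 8·4 + 4^2 = $15.
Since P = $14 < min AVC = $15, price fails to cover variable cost at any output.
Shutting down limits the loss to fixed cost, $380.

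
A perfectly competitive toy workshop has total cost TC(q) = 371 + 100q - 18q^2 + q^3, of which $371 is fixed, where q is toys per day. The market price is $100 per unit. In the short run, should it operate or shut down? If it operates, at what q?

From TC, MC = TC'(q) = 100 - 36q + 3q^2 and AVC = VC/q = 100 - 18q + q^2.
AVC is minimized where dAVC/dq = -18 + 2q = 0, at q = 9; min AVC = 100 - 18·9 + 9^2 = $19.
Because $100 ≥ $19, revenue can cover variable cost; the firm operates.
P = MC gives -36q + 3q^2 = 0, with roots 0 and 12. Take the larger (rising MC): q* = 12.
Check: AVC at q = 12 is $28 ≤ P, so revenue covers variable cost.
Profit = P·q − TC = 100·12 − 707 = $493.

Produce at q = 12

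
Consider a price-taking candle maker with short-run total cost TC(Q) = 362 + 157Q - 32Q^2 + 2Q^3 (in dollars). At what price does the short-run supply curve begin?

The shutdown price is the minimum of AVC. VC = 157Q - 32Q^2 + 2Q^3, so AVC = 157 - 32Q + 2Q^2.
At the minimum of AVC, MC = AVC. MC = 157 - 64Q + 6Q^2; setting MC = AVC gives 4Q^2 - 32Q = 0, so Q = 8. min AVC = 29.
So the shutdown price is $29.

$29 per unit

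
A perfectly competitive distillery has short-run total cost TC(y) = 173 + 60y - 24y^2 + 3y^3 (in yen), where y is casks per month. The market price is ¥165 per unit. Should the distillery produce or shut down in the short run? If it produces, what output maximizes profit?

From TC, MC = TC'(y) = 60 - 48y + 9y^2 and AVC = VC/y = 60 - 24y + 3y^2.
AVC is minimized where dAVC/dy = -24 + 6y = 0, at y = 4; min AVC = 60 - 24·4 + 3·4^2 = ¥12.
Since P = ¥165 ≥ min AVC = ¥12, price covers variable cost and the firm should produce.
Solving P = MC: -105 - 48y + 9y^2 = 0 ⇒ y = -5/3 or 7. On the upward-sloping branch, y* = 7.
Check: AVC at y = 7 is ¥39 ≤ P, so revenue covers variable cost.
Profit = P·y − TC = 165·7 − 446 = ¥709.

Produce at y = 7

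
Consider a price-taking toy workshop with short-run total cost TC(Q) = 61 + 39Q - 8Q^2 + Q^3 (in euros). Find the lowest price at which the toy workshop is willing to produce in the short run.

The shutdown price is the minimum of AVC. VC = 39Q - 8Q^2 + Q^3, so AVC = 39 - 8Q + Q^2.
dAVC/dQ = -8 + 2Q = 0 gives Q = 4. min AVC = 39 - 8·4 + 4^2 = 23.
The firm shuts down for any P below €23.

€23 per unit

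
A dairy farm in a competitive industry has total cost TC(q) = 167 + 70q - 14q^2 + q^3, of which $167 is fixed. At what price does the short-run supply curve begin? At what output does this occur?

$21 per unit, at q = 7

Short-run supply begins at min AVC. From VC = 70q - 14q^2 + q^3, AVC = 70 - 14q + q^2.
At the minimum of AVC, MC = AVC. MC = 70 - 28q + 3q^2; setting MC = AVC gives 2q^2 - 14q = 0, so q = 7. min AVC = 21.
So the shutdown price is $21.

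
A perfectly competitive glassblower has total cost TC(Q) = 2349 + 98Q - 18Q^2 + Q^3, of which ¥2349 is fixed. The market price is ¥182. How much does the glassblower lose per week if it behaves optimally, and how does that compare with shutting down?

Profit = -¥389 at Q = 14

AVC = 98 - 18Q + Q^2; min AVC = ¥17 at Q = 9. Since P = ¥182 ≥ min AVC, the firm produces.
With MC = 98 - 36Q + 3Q^2, P = MC on the upward-sloping part at Q* = 14.
TR = 182·14 = 2548. TC = 2349 + 588 = 2937. Profit = 2548 − 2937 = -¥389.
By producing, the firm covers all variable cost plus ¥1960 of fixed cost; shutting down would lose the full ¥2349.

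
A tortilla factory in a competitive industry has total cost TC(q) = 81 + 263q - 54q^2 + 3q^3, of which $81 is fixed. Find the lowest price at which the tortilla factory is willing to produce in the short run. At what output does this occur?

The firm shuts down when price falls below the minimum of average variable cost. AVC = VC/q = 263 - 54q + 3q^2.
dAVC/dq = -54 + 6q = 0 gives q = 9. min AVC = 263 - 54·9 + 3·9^2 = 20.
For P < $20 the firm produces nothing.

$20 per unit, at q = 9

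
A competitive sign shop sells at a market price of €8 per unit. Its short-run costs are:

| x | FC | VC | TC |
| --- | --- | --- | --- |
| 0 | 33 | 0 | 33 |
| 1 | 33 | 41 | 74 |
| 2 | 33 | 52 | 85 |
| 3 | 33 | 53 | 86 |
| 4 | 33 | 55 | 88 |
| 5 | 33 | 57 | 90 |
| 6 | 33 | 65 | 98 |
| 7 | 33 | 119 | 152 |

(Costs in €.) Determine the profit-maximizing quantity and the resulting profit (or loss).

Profit at each row (π = 8x − TC): x=0: -33; x=1: -66; x=2: -69; x=3: -62; x=4: -56; x=5: -50; x=6: -50; x=7: -96.
Profit is highest at x = 0. Equivalently, the lowest AVC in the table is 65/6 ≈ €10.83 at x = 6, and P = €8 falls below it — price never covers variable cost, so the firm shuts down and loses only its fixed cost.

x = 0 (shut down); profit = -€33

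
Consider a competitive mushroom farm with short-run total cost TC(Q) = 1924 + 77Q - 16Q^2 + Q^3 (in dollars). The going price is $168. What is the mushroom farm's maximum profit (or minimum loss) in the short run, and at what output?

Profit = -$234 at Q = 13

AVC = 77 - 16Q + Q^2; min AVC = $13 at Q = 8. Since P = $168 ≥ min AVC, the firm produces.
With MC = 77 - 32Q + 3Q^2, P = MC on the upward-sloping part at Q* = 13.
TR = 168·13 = 2184. TC = 1924 + 494 = 2418. Profit = 2184 − 2418 = -$234.
By producing, the firm covers all variable cost plus $1690 of fixed cost; shutting down would lose the full $1924.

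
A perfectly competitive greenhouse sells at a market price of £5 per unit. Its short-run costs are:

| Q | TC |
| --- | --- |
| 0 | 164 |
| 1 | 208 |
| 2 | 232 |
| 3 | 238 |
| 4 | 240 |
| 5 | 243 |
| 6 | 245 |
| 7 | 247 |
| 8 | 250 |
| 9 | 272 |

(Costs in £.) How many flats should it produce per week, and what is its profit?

Q = 0 (shut down); profit = -£164

Profit at each row (π = 5Q − TC): Q=0: -164; Q=1: -203; Q=2: -222; Q=3: -223; Q=4: -220; Q=5: -218; Q=6: -215; Q=7: -212; Q=8: -210; Q=9: -227.
Profit is highest at Q = 0. Equivalently, the lowest AVC in the table is 86/8 ≈ £10.75 at Q = 8, and P = £5 falls below it — price never covers variable cost, so the firm shuts down and loses only its fixed cost.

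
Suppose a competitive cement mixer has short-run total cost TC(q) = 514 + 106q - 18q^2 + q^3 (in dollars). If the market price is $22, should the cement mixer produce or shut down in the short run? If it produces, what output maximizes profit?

Shut down

From TC, MC = TC'(q) = 106 - 36q + 3q^2 and AVC = VC/q = 106 - 18q + q^2.
AVC hits its minimum where MC = AVC, at q = 9, giving min AVC = 106 - 18·9 + 9^2 = $25.
Since P = $22 < min AVC = $25, price fails to cover variable cost at any output.
The firm minimizes its loss by shutting down and losing only its fixed cost of $514.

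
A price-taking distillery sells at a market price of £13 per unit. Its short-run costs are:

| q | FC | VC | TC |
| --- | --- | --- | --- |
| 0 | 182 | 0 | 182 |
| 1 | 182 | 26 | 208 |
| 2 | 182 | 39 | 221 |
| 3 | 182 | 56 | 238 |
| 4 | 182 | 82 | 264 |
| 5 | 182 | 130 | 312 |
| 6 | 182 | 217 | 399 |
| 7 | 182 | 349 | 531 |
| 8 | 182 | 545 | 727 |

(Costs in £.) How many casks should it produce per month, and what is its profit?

Tabulate TR − TC: q=0: -182; q=1: -195; q=2: -195; q=3: -199; q=4: -212; q=5: -247; q=6: -321; q=7: -440; q=8: -623.
Profit is highest at q = 0. Equivalently, the lowest AVC in the table is 56/3 ≈ £18.67 at q = 3, and P = £13 falls below it — price never covers variable cost, so the firm shuts down and loses only its fixed cost.

q = 0 (shut down); profit = -£182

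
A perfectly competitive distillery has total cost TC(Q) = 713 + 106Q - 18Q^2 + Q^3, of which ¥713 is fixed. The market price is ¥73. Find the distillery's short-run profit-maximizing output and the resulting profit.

Profit = -¥229 at Q = 11

AVC = 106 - 18Q + Q^2 has its minimum ¥25 at Q = 9; price ¥73 clears that bar, so the firm operates.
MC = 106 - 36Q + 3Q^2. Setting P = MC and taking the root on the rising branch gives Q* = 11.
TR = 73·11 = 803. TC = 713 + 319 = 1032. Profit = 803 − 1032 = -¥229.
By producing, the firm covers all variable cost plus ¥484 of fixed cost; shutting down would lose the full ¥713.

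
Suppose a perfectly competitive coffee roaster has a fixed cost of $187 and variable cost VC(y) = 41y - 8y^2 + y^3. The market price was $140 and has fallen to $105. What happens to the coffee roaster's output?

AVC = 41 - 8y + y^2, minimized at y = 4 where min AVC = $25. MC = 41 - 16y + 3y^2.
At P = $140 ≥ min AVC, set P = MC on the rising branch: y = 9.
At P = $105 ≥ min AVC, set P = MC: y = 8. The firm stays open but cuts output.

Output falls from 9 to 8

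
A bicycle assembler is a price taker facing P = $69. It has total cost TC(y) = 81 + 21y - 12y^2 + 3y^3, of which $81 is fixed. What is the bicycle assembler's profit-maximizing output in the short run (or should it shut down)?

From TC, MC = TC'(y) = 21 - 24y + 9y^2 and AVC = VC/y = 21 - 12y + 3y^2.
The AVC parabola has its vertex at y = 12/6 = 2, where AVC = 21 - 12·2 + 3·2^2 = $9.
Because $69 ≥ $9, revenue can cover variable cost; the firm operates.
P = MC gives -48 - 24y + 9y^2 = 0, with roots -4/3 and 4. Take the larger (rising MC): y* = 4.
Check: AVC at y = 4 is $21 ≤ P, so revenue covers variable cost.
Profit = P·y − TC = 69·4 − 165 = $111.

Produce at y = 4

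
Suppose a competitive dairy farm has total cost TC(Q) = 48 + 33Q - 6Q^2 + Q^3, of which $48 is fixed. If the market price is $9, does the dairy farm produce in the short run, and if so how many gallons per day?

From TC, MC = TC'(Q) = 33 - 12Q + 3Q^2 and AVC = VC/Q = 33 - 6Q + Q^2.
AVC is minimized where dAVC/dQ = -6 + 2Q = 0, at Q = 3; min AVC = 33 - 6·3 + 3^2 = $24.
P = $9 lies below min AVC = $24; no output level covers variable cost.
Shutting down limits the loss to fixed cost, $48.

Shut down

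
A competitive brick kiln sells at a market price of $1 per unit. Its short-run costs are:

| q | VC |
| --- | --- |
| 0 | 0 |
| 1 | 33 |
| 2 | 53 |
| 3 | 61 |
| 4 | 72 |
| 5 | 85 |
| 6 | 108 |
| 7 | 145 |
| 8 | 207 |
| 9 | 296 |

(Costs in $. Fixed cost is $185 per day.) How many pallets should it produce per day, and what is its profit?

q = 0 (shut down); profit = -$185

Tabulate TR − TC: q=0: -185; q=1: -217; q=2: -236; q=3: -243; q=4: -253; q=5: -265; q=6: -287; q=7: -323; q=8: -384; q=9: -472.
Profit is highest at q = 0. Equivalently, the lowest AVC in the table is 85/5 ≈ $17 at q = 5, and P = $1 falls below it — price never covers variable cost, so the firm shuts down and loses only its fixed cost.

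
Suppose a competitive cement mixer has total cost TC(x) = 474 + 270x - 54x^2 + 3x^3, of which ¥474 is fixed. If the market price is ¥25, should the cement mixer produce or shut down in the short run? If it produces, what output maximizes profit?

From TC, MC = TC'(x) = 270 - 108x + 9x^2 and AVC = VC/x = 270 - 54x + 3x^2.
The AVC parabola has its vertex at x = 54/6 = 9, where AVC = 270 - 54·9 + 3·9^2 = ¥27.
P = ¥25 lies below min AVC = ¥27; no output level covers variable cost.
Best response: produce nothing and absorb the ¥474 fixed cost.

Shut down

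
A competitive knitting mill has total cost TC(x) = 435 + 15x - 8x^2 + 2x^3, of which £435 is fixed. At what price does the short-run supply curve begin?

£7 per unit

The shutdown price is the minimum of AVC. VC = 15x - 8x^2 + 2x^3, so AVC = 15 - 8x + 2x^2.
dAVC/dx = -8 + 4x = 0 gives x = 2. min AVC = 15 - 8·2 + 2·2^2 = 7.
The firm shuts down for any P below £7.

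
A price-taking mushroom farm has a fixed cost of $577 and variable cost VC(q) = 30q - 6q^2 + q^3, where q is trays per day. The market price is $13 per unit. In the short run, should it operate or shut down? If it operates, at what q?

Shut down

Strip out fixed cost: VC = 30q - 6q^2 + q^3. Then AVC = 30 - 6q + q^2 and MC = 30 - 12q + 3q^2.
AVC is minimized where dAVC/dq = -6 + 2q = 0, at q = 3; min AVC = 30 - 6·3 + 3^2 = $21.
P = $13 lies below min AVC = $21; no output level covers variable cost.
The firm minimizes its loss by shutting down and losing only its fixed cost of $577.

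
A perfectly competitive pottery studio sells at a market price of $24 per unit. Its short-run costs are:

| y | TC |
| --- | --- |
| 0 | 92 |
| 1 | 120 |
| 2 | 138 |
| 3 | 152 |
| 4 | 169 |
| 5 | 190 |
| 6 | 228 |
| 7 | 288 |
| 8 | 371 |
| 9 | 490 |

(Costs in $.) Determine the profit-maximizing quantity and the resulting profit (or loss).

y = 5; profit = -$70

Compute π = P·y − TC at each output: y=0: -92; y=1: -96; y=2: -90; y=3: -80; y=4: -73; y=5: -70; y=6: -84; y=7: -120; y=8: -179; y=9: -274.
Profit is maximized at y = 5. AVC there is 98/5 = $19.60 ≤ P, so producing beats shutting down (which would give -$92).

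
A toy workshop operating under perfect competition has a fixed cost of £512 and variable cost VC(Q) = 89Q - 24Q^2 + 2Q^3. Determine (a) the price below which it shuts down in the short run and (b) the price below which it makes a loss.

Shutdown price = £17; break-even price = £89

Shutdown price = min AVC. AVC = 89 - 24Q + 2Q^2, with vertex at Q = 6 and minimum £17.
ATC = 512/Q + 89 - 24Q + 2Q^2. Setting dATC/dQ = −512/Q^2 − 24 + 4Q = 0 gives Q = 8 (since 4·8^3 − 24·8^2 = 512).
min ATC = 512/8 + 89 − 24·8 + 2·8^2 = £89. That is the break-even price.
Between these two prices the firm operates at a loss; above £89 it earns a profit.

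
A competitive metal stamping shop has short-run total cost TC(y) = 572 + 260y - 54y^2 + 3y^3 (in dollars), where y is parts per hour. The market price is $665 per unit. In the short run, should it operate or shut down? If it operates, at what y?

From TC, MC = TC'(y) = 260 - 108y + 9y^2 and AVC = VC/y = 260 - 54y + 3y^2.
AVC is minimized where dAVC/dy = -54 + 6y = 0, at y = 9; min AVC = 260 - 54·9 + 3·9^2 = $17.
Because $665 ≥ $17, revenue can cover variable cost; the firm operates.
P = MC gives -405 - 108y + 9y^2 = 0, with roots -3 and 15. Take the larger (rising MC): y* = 15.
Check: AVC at y = 15 is $125 ≤ P, so revenue covers variable cost.
Profit = P·y − TC = 665·15 − 2447 = $7528.

Produce at y = 15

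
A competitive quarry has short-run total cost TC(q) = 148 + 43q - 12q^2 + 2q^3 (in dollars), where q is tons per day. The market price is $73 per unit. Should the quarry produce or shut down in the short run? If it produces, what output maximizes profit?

Produce at q = 5

Variable cost is VC = 43q - 12q^2 + 2q^3, so AVC = VC/q = 43 - 12q + 2q^2 and MC = dTC/dq = 43 - 24q + 6q^2.
AVC is minimized where dAVC/dq = -12 + 4q = 0, at q = 3; min AVC = 43 - 12·3 + 2·3^2 = $25.
Because $73 ≥ $25, revenue can cover variable cost; the firm operates.
P = MC gives -30 - 24q + 6q^2 = 0, with roots -1 and 5. Take the larger (rising MC): q* = 5.
Check: AVC at q = 5 is $33 ≤ P, so revenue covers variable cost.
Profit = P·q − TC = 73·5 − 313 = $52.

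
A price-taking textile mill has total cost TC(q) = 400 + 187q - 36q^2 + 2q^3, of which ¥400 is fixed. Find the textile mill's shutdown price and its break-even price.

Shutdown price = min AVC. AVC = 187 - 36q + 2q^2, with vertex at q = 9 and minimum ¥25.
ATC = 400/q + 187 - 36q + 2q^2. Setting dATC/dq = −400/q^2 − 36 + 4q = 0 gives q = 10 (since 4·10^3 − 36·10^2 = 400).
min ATC = 400/10 + 187 − 36·10 + 2·10^2 = ¥67. That is the break-even price.
Between these two prices the firm operates at a loss; above ¥67 it earns a profit.

Shutdown price = ¥25; break-even price = ¥67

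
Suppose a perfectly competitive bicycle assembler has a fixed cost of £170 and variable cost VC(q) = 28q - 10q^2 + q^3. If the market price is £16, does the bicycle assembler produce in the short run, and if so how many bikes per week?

Variable cost is VC = 28q - 10q^2 + q^3, so AVC = VC/q = 28 - 10q + q^2 and MC = dTC/dq = 28 - 20q + 3q^2.
AVC is minimized where dAVC/dq = -10 + 2q = 0, at q = 5; min AVC = 28 - 10·5 + 5^2 = £3.
Because £16 ≥ £3, revenue can cover variable cost; the firm operates.
Set P = MC: 16 = 28 - 20q + 3q^2 → 12 - 20q + 3q^2 = 0. The roots are q = 2/3 and q = 6; the profit-maximizing output is on the rising part of MC, so q* = 6.
Check: AVC at q = 6 is £4 ≤ P, so revenue covers variable cost.
Profit = P·q − TC = 16·6 − 194 = -£98, a loss, but smaller than the £170 fixed cost the firm would lose by shutting down.

Produce at q = 6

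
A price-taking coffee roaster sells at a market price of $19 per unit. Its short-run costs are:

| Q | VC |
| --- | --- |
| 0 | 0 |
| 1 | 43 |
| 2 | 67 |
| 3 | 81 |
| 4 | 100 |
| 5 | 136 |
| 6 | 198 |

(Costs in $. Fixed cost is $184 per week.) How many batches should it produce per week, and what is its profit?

Profit at each row (π = 19Q − TC): Q=0: -184; Q=1: -208; Q=2: -213; Q=3: -208; Q=4: -208; Q=5: -225; Q=6: -268.
Profit is highest at Q = 0. Equivalently, the lowest AVC in the table is 100/4 ≈ $25 at Q = 4, and P = $19 falls below it — price never covers variable cost, so the firm shuts down and loses only its fixed cost.

Q = 0 (shut down); profit = -$184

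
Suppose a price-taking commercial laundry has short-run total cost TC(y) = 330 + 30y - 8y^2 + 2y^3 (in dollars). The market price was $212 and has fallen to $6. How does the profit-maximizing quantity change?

Output falls from 7 to 0 (the firm shuts down)

AVC = 30 - 8y + 2y^2, minimized at y = 2 where min AVC = $22. MC = 30 - 16y + 6y^2.
At P = $212 ≥ min AVC, set P = MC on the rising branch: y = 7.
At P = $6 < min AVC = $22, price no longer covers variable cost at any output, so the firm shuts down: y = 0.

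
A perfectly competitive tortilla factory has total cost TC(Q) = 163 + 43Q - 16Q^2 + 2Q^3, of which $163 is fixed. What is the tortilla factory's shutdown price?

The shutdown price is the minimum of AVC. VC = 43Q - 16Q^2 + 2Q^3, so AVC = 43 - 16Q + 2Q^2.
At the minimum of AVC, MC = AVC. MC = 43 - 32Q + 6Q^2; setting MC = AVC gives 4Q^2 - 16Q = 0, so Q = 4. min AVC = 11.
The firm shuts down for any P below $11.

$11 per unit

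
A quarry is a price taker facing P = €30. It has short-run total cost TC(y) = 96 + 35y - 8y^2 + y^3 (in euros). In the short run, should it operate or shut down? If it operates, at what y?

Strip out fixed cost: VC = 35y - 8y^2 + y^3. Then AVC = 35 - 8y + y^2 and MC = 35 - 16y + 3y^2.
AVC is minimized where dAVC/dy = -8 + 2y = 0, at y = 4; min AVC = 35 - 8·4 + 4^2 = €19.
Because €30 ≥ €19, revenue can cover variable cost; the firm operates.
P = MC gives 5 - 16y + 3y^2 = 0, with roots 1/3 and 5. Take the larger (rising MC): y* = 5.
Check: AVC at y = 5 is €20 ≤ P, so revenue covers variable cost.
Profit = P·y − TC = 30·5 − 196 = -€46, a loss, but smaller than the €96 fixed cost the firm would lose by shutting down.

Produce at y = 5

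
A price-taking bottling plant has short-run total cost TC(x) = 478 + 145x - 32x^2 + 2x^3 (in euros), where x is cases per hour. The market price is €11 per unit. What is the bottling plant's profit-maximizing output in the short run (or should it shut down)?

Strip out fixed cost: VC = 145x - 32x^2 + 2x^3. Then AVC = 145 - 32x + 2x^2 and MC = 145 - 64x + 6x^2.
AVC is minimized where dAVC/dx = -32 + 4x = 0, at x = 8; min AVC = 145 - 32·8 + 2·8^2 = €17.
Since P = €11 < min AVC = €17, price fails to cover variable cost at any output.
Best response: produce nothing and absorb the €478 fixed cost.

Shut down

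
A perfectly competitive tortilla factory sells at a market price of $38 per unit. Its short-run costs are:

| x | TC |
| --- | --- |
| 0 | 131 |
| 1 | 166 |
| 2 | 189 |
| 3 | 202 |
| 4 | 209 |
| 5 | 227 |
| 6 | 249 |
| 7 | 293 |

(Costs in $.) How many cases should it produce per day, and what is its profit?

x = 6; profit = -$21

Tabulate TR − TC: x=0: -131; x=1: -128; x=2: -113; x=3: -88; x=4: -57; x=5: -37; x=6: -21; x=7: -27.
Profit is maximized at x = 6. AVC there is 118/6 = $19.67 ≤ P, so producing beats shutting down (which would give -$131).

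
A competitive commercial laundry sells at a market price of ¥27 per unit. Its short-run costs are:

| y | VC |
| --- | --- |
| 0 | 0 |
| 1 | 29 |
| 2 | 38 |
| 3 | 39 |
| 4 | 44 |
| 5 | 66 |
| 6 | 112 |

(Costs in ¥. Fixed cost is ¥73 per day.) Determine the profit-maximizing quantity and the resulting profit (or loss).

Profit at each row (π = 27y − TC): y=0: -73; y=1: -75; y=2: -57; y=3: -31; y=4: -9; y=5: -4; y=6: -23.
Profit is maximized at y = 5. AVC there is 66/5 = ¥13.20 ≤ P, so producing beats shutting down (which would give -¥73).

y = 5; profit = -¥4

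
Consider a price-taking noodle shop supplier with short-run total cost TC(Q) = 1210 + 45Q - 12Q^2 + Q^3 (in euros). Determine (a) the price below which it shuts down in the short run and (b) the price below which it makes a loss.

Shutdown price = €9; break-even price = €144

Shutdown price = min AVC. AVC = 45 - 12Q + Q^2, with vertex at Q = 6 and minimum €9.
ATC = 1210/Q + 45 - 12Q + Q^2. Setting dATC/dQ = −1210/Q^2 − 12 + 2Q = 0 gives Q = 11 (since 2·11^3 − 12·11^2 = 1210).
min ATC = 1210/11 + 45 − 12·11 + 11^2 = €144. That is the break-even price.
Between these two prices the firm operates at a loss; above €144 it earns a profit.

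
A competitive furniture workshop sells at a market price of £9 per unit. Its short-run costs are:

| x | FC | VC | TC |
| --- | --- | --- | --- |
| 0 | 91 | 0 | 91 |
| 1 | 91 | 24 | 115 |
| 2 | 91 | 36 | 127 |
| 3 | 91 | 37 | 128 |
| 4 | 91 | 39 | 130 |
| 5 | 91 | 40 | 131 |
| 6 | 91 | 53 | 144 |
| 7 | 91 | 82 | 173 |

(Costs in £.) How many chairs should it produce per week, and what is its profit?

x = 5; profit = -£86

Profit at each row (π = 9x − TC): x=0: -91; x=1: -106; x=2: -109; x=3: -101; x=4: -94; x=5: -86; x=6: -90; x=7: -110.
Profit is maximized at x = 5. AVC there is 40/5 = £8 ≤ P, so producing beats shutting down (which would give -£91).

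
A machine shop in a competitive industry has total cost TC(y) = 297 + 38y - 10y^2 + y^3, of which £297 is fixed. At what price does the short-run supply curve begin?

£13 per unit

The shutdown price is the minimum of AVC. VC = 38y - 10y^2 + y^3, so AVC = 38 - 10y + y^2.
At the minimum of AVC, MC = AVC. MC = 38 - 20y + 3y^2; setting MC = AVC gives 2y^2 - 10y = 0, so y = 5. min AVC = 13.
The firm shuts down for any P below £13.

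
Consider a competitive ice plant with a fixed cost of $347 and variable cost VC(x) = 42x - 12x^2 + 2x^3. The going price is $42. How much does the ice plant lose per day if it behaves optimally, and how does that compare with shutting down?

AVC = 42 - 12x + 2x^2; min AVC = $24 at x = 3. Since P = $42 ≥ min AVC, the firm produces.
MC = 42 - 24x + 6x^2. Setting P = MC and taking the root on the rising branch gives x* = 4.
TR = 42·4 = 168. TC = 347 + 104 = 451. Profit = 168 − 451 = -$283.
By producing, the firm covers all variable cost plus $64 of fixed cost; shutting down would lose the full $347.

Profit = -$283 at x = 4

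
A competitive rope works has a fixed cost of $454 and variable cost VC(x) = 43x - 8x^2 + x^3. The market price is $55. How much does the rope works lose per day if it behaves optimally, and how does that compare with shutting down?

AVC = 43 - 8x + x^2 has its minimum $27 at x = 4; price $55 clears that bar, so the firm operates.
With MC = 43 - 16x + 3x^2, P = MC on the upward-sloping part at x* = 6.
TR = 55·6 = 330. TC = 454 + 186 = 640. Profit = 330 − 640 = -$310.
Shutting down would mean losing the fixed cost of $454, so operating at a loss of $310 is better by $144.

Profit = -$310 at x = 6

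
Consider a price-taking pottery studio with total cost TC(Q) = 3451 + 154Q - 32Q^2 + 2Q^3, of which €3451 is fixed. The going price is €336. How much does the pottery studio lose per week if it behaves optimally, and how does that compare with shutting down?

Profit = -€71 at Q = 13

AVC = 154 - 32Q + 2Q^2; min AVC = €26 at Q = 8. Since P = €336 ≥ min AVC, the firm produces.
With MC = 154 - 64Q + 6Q^2, P = MC on the upward-sloping part at Q* = 13.
TR = 336·13 = 4368. TC = 3451 + 988 = 4439. Profit = 4368 − 4439 = -€71.
Shutting down would mean losing the fixed cost of €3451, so operating at a loss of €71 is better by €3380.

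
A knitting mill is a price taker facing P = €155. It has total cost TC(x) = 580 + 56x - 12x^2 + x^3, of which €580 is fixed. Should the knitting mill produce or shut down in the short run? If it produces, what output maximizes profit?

Produce at x = 11

Strip out fixed cost: VC = 56x - 12x^2 + x^3. Then AVC = 56 - 12x + x^2 and MC = 56 - 24x + 3x^2.
AVC hits its minimum where MC = AVC, at x = 6, giving min AVC = 56 - 12·6 + 6^2 = €20.
Since P = €155 ≥ min AVC = €20, price covers variable cost and the firm should produce.
P = MC gives -99 - 24x + 3x^2 = 0, with roots -3 and 11. Take the larger (rising MC): x* = 11.
Check: AVC at x = 11 is €45 ≤ P, so revenue covers variable cost.
Profit = P·x − TC = 155·11 − 1075 = €630.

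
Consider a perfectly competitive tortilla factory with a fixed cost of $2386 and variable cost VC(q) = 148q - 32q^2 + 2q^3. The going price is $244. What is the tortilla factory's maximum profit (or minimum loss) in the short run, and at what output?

Profit = -$82 at q = 12

AVC = 148 - 32q + 2q^2; min AVC = $20 at q = 8. Since P = $244 ≥ min AVC, the firm produces.
With MC = 148 - 64q + 6q^2, P = MC on the upward-sloping part at q* = 12.
TR = 244·12 = 2928. TC = 2386 + 624 = 3010. Profit = 2928 − 3010 = -$82.
By producing, the firm covers all variable cost plus $2304 of fixed cost; shutting down would lose the full $2386.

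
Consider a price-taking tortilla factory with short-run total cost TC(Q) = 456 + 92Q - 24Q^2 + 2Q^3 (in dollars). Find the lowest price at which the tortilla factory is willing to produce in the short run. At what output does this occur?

$20 per unit, at Q = 6

The firm shuts down when price falls below the minimum of average variable cost. AVC = VC/Q = 92 - 24Q + 2Q^2.
dAVC/dQ = -24 + 4Q = 0 gives Q = 6. min AVC = 92 - 24·6 + 2·6^2 = 20.
The firm shuts down for any P below $20.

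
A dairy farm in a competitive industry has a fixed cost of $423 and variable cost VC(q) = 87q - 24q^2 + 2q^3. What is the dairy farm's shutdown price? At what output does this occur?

$15 per unit, at q = 6

The firm shuts down when price falls below the minimum of average variable cost. AVC = VC/q = 87 - 24q + 2q^2.
At the minimum of AVC, MC = AVC. MC = 87 - 48q + 6q^2; setting MC = AVC gives 4q^2 - 24q = 0, so q = 6. min AVC = 15.
For P < $15 the firm produces nothing.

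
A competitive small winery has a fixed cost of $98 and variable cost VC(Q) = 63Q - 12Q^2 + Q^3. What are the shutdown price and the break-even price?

Shutdown price = $27; break-even price = $42

Shutdown price = min AVC. AVC = 63 - 12Q + Q^2, with vertex at Q = 6 and minimum $27.
ATC = 98/Q + 63 - 12Q + Q^2. Setting dATC/dQ = −98/Q^2 − 12 + 2Q = 0 gives Q = 7 (since 2·7^3 − 12·7^2 = 98).
min ATC = 98/7 + 63 − 12·7 + 7^2 = $42. That is the break-even price.
Between these two prices the firm operates at a loss; above $42 it earns a profit.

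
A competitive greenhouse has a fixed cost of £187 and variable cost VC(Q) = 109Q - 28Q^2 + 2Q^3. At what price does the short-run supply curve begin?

The firm shuts down when price falls below the minimum of average variable cost. AVC = VC/Q = 109 - 28Q + 2Q^2.
At the minimum of AVC, MC = AVC. MC = 109 - 56Q + 6Q^2; setting MC = AVC gives 4Q^2 - 28Q = 0, so Q = 7. min AVC = 11.
The firm shuts down for any P below £11.

£11 per unit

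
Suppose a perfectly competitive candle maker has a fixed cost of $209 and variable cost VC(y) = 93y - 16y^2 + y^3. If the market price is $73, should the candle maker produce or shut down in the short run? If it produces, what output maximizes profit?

Produce at y = 10

Strip out fixed cost: VC = 93y - 16y^2 + y^3. Then AVC = 93 - 16y + y^2 and MC = 93 - 32y + 3y^2.
AVC is minimized where dAVC/dy = -16 + 2y = 0, at y = 8; min AVC = 93 - 16·8 + 8^2 = $29.
Because $73 ≥ $29, revenue can cover variable cost; the firm operates.
Set P = MC: 73 = 93 - 32y + 3y^2 → 20 - 32y + 3y^2 = 0. The roots are y = 2/3 and y = 10; the profit-maximizing output is on the rising part of MC, so y* = 10.
Check: AVC at y = 10 is $33 ≤ P, so revenue covers variable cost.
Profit = P·y − TC = 73·10 − 539 = $191.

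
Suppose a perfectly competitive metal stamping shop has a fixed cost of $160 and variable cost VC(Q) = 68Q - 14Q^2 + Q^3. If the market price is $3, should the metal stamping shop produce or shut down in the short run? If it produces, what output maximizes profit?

Strip out fixed cost: VC = 68Q - 14Q^2 + Q^3. Then AVC = 68 - 14Q + Q^2 and MC = 68 - 28Q + 3Q^2.
AVC is minimized where dAVC/dQ = -14 + 2Q = 0, at Q = 7; min AVC = 68 - 14·7 + 7^2 = $19.
P = $3 lies below min AVC = $19; no output level covers variable cost.
Best response: produce nothing and absorb the $160 fixed cost.

Shut down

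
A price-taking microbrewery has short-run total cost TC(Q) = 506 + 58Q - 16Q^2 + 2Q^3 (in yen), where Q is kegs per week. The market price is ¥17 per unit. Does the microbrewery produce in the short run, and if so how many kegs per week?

From TC, MC = TC'(Q) = 58 - 32Q + 6Q^2 and AVC = VC/Q = 58 - 16Q + 2Q^2.
AVC hits its minimum where MC = AVC, at Q = 4, giving min AVC = 58 - 16·4 + 2·4^2 = ¥26.
With P < min AVC (¥17 < ¥26), every unit sold adds to the loss.
Best response: produce nothing and absorb the ¥506 fixed cost.

Shut down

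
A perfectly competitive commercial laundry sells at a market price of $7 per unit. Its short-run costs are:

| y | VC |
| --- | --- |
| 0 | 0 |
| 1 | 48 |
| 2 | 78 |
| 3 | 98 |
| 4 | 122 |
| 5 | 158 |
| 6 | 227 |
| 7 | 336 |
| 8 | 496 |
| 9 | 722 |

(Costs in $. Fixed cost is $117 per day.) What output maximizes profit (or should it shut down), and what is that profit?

Compute π = P·y − TC at each output: y=0: -117; y=1: -158; y=2: -181; y=3: -194; y=4: -211; y=5: -240; y=6: -302; y=7: -404; y=8: -557; y=9: -776.
Profit is highest at y = 0. Equivalently, the lowest AVC in the table is 122/4 ≈ $30.50 at y = 4, and P = $7 falls below it — price never covers variable cost, so the firm shuts down and loses only its fixed cost.

y = 0 (shut down); profit = -$117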